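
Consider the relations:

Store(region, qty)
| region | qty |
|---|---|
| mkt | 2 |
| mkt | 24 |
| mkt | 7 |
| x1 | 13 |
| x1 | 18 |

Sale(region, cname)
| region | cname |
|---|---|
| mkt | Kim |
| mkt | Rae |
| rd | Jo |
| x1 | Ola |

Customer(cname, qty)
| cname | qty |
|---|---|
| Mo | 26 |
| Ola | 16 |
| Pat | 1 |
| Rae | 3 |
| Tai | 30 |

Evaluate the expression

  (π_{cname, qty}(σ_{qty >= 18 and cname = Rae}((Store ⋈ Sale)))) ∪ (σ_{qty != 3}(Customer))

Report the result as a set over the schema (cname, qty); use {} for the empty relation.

Joining Store and Sale on region yields {(mkt, 2, Kim), (mkt, 2, Rae), (mkt, 24, Kim), (mkt, 24, Rae), (mkt, 7, Kim), (mkt, 7, Rae), (x1, 13, Ola), (x1, 18, Ola)}.
Filtering on qty >= 18 and cname = Rae leaves {(mkt, 24, Rae)}.
Projecting to cname, qty: {(Rae, 24)}
Filtering on qty != 3 leaves {(Mo, 26), (Ola, 16), (Pat, 1), (Tai, 30)}.
Set union of the two operands is {(Mo, 26), (Ola, 16), (Pat, 1), (Rae, 24), (Tai, 30)}.

{(Mo, 26), (Ola, 16), (Pat, 1), (Rae, 24), (Tai, 30)}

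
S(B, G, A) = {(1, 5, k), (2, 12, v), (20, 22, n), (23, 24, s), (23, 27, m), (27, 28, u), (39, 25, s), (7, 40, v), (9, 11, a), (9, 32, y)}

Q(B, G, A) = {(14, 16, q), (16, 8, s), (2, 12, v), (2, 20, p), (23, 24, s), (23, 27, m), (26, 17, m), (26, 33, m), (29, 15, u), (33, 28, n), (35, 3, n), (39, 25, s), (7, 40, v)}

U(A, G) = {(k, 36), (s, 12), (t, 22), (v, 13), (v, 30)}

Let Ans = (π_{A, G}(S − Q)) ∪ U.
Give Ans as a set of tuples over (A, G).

Set difference of the two operands is {(1, 5, k), (20, 22, n), (27, 28, u), (9, 11, a), (9, 32, y)}.
Projecting to A, G: {(a, 11), (k, 5), (n, 22), (u, 28), (y, 32)}
Set union of the two operands is {(a, 11), (k, 36), (k, 5), (n, 22), (s, 12), (t, 22), (u, 28), (v, 13), (v, 30), (y, 32)}.

{(a, 11), (k, 36), (k, 5), (n, 22), (s, 12), (t, 22), (u, 28), (v, 13), (v, 30), (y, 32)}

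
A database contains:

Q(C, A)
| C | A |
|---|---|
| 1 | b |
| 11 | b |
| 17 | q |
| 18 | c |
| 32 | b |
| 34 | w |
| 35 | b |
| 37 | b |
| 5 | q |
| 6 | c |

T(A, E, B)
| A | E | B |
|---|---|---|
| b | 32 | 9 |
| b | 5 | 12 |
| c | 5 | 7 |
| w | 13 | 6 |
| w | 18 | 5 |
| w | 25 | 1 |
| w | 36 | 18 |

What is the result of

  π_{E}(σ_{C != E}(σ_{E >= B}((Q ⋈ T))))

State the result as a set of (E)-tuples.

{13, 18, 25, 32, 36}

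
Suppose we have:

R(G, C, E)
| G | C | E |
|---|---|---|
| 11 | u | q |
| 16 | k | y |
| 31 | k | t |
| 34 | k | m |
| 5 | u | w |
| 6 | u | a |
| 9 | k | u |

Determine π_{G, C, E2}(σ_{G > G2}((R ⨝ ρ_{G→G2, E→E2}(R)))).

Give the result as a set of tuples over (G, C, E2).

{(11, u, a), (11, u, w), (16, k, u), (31, k, u), (31, k, y), (34, k, t), (34, k, u), (34, k, y), (6, u, w)}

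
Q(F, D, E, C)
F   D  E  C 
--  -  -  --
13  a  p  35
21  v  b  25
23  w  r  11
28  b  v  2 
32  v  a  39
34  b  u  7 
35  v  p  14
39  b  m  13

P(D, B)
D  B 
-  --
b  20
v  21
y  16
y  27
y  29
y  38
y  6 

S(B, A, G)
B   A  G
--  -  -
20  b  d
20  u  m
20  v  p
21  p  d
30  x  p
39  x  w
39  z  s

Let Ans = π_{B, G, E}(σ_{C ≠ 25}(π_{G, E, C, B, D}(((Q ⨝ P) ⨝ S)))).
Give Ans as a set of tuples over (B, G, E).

Q ⋈ P (natural join on D): {(21, v, b, 25, 21), (28, b, v, 2, 20), (32, v, a, 39, 21), (34, b, u, 7, 20), (35, v, p, 14, 21), (39, b, m, 13, 20)}
(Q ⨝ P) ⋈ S (natural join on B): {(21, v, b, 25, 21, p, d), (28, b, v, 2, 20, b, d), (28, b, v, 2, 20, u, m), (28, b, v, 2, 20, v, p), (32, v, a, 39, 21, p, d), (34, b, u, 7, 20, b, d), (34, b, u, 7, 20, u, m), (34, b, u, 7, 20, v, p), (35, v, p, 14, 21, p, d), (39, b, m, 13, 20, b, d), (39, b, m, 13, 20, u, m), (39, b, m, 13, 20, v, p)}
Keep only column(s) G, E, C, B, D: {(d, a, 39, 21, v), (d, b, 25, 21, v), (d, m, 13, 20, b), (d, p, 14, 21, v), (d, u, 7, 20, b), (d, v, 2, 20, b), (m, m, 13, 20, b), (m, u, 7, 20, b), (m, v, 2, 20, b), (p, m, 13, 20, b), (p, u, 7, 20, b), (p, v, 2, 20, b)}
σ[C ≠ 25]: keep tuples satisfying C ≠ 25 → {(d, a, 39, 21, v), (d, m, 13, 20, b), (d, p, 14, 21, v), (d, u, 7, 20, b), (d, v, 2, 20, b), (m, m, 13, 20, b), (m, u, 7, 20, b), (m, v, 2, 20, b), (p, m, 13, 20, b), (p, u, 7, 20, b), (p, v, 2, 20, b)}
Keep only column(s) B, G, E: {(20, d, m), (20, d, u), (20, d, v), (20, m, m), (20, m, u), (20, m, v), (20, p, m), (20, p, u), (20, p, v), (21, d, a), (21, d, p)}

{(20, d, m), (20, d, u), (20, d, v), (20, m, m), (20, m, u), (20, m, v), (20, p, m), (20, p, u), (20, p, v), (21, d, a), (21, d, p)}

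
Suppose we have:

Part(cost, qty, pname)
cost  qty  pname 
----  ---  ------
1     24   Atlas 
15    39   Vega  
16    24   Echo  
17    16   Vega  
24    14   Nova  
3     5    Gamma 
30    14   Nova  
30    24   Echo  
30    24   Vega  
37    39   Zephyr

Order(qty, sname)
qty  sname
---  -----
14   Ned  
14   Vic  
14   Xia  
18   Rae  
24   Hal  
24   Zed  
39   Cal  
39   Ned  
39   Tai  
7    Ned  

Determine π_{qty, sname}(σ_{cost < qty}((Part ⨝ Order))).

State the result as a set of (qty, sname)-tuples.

{(24, Hal), (24, Zed), (39, Cal), (39, Ned), (39, Tai)}

Joining Part and Order on qty yields {(1, 24, Atlas, Hal), (1, 24, Atlas, Zed), (15, 39, Vega, Cal), (15, 39, Vega, Ned), (15, 39, Vega, Tai), (16, 24, Echo, Hal), (16, 24, Echo, Zed), (24, 14, Nova, Ned), (24, 14, Nova, Vic), (24, 14, Nova, Xia), (30, 14, Nova, Ned), (30, 14, Nova, Vic), (30, 14, Nova, Xia), (30, 24, Echo, Hal), (30, 24, Echo, Zed), (30, 24, Vega, Hal), (30, 24, Vega, Zed), (37, 39, Zephyr, Cal), (37, 39, Zephyr, Ned), (37, 39, Zephyr, Tai)}.
Filtering on cost < qty leaves {(1, 24, Atlas, Hal), (1, 24, Atlas, Zed), (15, 39, Vega, Cal), (15, 39, Vega, Ned), (15, 39, Vega, Tai), (16, 24, Echo, Hal), (16, 24, Echo, Zed), (37, 39, Zephyr, Cal), (37, 39, Zephyr, Ned), (37, 39, Zephyr, Tai)}.
Projecting to qty, sname (5 duplicate(s) eliminated): {(24, Hal), (24, Zed), (39, Cal), (39, Ned), (39, Tai)}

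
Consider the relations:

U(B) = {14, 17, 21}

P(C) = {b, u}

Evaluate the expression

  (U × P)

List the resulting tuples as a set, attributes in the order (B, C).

{(14, b), (14, u), (17, b), (17, u), (21, b), (21, u)}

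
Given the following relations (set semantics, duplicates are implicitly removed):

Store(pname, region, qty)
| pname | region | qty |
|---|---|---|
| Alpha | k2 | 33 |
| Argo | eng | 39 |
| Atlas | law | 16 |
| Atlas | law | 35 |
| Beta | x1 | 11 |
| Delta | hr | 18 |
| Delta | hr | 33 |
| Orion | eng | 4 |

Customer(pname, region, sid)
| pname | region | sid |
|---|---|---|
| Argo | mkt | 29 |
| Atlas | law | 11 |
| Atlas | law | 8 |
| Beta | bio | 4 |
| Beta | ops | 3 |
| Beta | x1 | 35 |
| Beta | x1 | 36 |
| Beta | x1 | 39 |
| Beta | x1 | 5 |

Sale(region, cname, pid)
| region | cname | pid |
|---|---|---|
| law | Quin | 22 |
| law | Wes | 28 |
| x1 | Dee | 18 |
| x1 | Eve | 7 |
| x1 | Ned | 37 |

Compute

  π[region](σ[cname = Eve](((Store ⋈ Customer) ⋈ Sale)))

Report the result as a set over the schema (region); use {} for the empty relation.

Store ⋈ Customer (natural join on pname, region): {(Atlas, law, 16, 11), (Atlas, law, 16, 8), (Atlas, law, 35, 11), (Atlas, law, 35, 8), (Beta, x1, 11, 35), (Beta, x1, 11, 36), (Beta, x1, 11, 39), (Beta, x1, 11, 5)}
(Store ⋈ Customer) ⋈ Sale (natural join on region): {(Atlas, law, 16, 11, Quin, 22), (Atlas, law, 16, 11, Wes, 28), (Atlas, law, 16, 8, Quin, 22), (Atlas, law, 16, 8, Wes, 28), (Atlas, law, 35, 11, Quin, 22), (Atlas, law, 35, 11, Wes, 28), (Atlas, law, 35, 8, Quin, 22), (Atlas, law, 35, 8, Wes, 28), (Beta, x1, 11, 35, Dee, 18), (Beta, x1, 11, 35, Eve, 7), (Beta, x1, 11, 35, Ned, 37), (Beta, x1, 11, 36, Dee, 18), (Beta, x1, 11, 36, Eve, 7), (Beta, x1, 11, 36, Ned, 37), (Beta, x1, 11, 39, Dee, 18), (Beta, x1, 11, 39, Eve, 7), (Beta, x1, 11, 39, Ned, 37), (Beta, x1, 11, 5, Dee, 18), (Beta, x1, 11, 5, Eve, 7), (Beta, x1, 11, 5, Ned, 37)}
Selection cname = Eve: {(Beta, x1, 11, 35, Eve, 7), (Beta, x1, 11, 36, Eve, 7), (Beta, x1, 11, 39, Eve, 7), (Beta, x1, 11, 5, Eve, 7)}
π[region]: project onto (region) (3 duplicate(s) eliminated) → {x1}

{x1}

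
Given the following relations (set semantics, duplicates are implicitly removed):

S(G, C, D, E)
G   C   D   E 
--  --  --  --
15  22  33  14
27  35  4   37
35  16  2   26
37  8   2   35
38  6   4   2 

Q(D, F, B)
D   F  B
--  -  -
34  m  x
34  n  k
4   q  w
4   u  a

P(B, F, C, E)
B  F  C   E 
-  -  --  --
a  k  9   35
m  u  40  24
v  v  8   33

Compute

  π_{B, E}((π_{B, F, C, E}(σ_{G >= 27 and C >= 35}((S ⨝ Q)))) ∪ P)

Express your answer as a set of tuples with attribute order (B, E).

S ⋈ Q (natural join on D): {(27, 35, 4, 37, q, w), (27, 35, 4, 37, u, a), (38, 6, 4, 2, q, w), (38, 6, 4, 2, u, a)}
Filtering on G >= 27 and C >= 35 leaves {(27, 35, 4, 37, q, w), (27, 35, 4, 37, u, a)}.
Projecting to B, F, C, E: {(a, u, 35, 37), (w, q, 35, 37)}
Union: {(a, u, 35, 37), (w, q, 35, 37)} with {(a, k, 9, 35), (m, u, 40, 24), (v, v, 8, 33)} → {(a, k, 9, 35), (a, u, 35, 37), (m, u, 40, 24), (v, v, 8, 33), (w, q, 35, 37)}
Projecting to B, E: {(a, 35), (a, 37), (m, 24), (v, 33), (w, 37)}

{(a, 35), (a, 37), (m, 24), (v, 33), (w, 37)}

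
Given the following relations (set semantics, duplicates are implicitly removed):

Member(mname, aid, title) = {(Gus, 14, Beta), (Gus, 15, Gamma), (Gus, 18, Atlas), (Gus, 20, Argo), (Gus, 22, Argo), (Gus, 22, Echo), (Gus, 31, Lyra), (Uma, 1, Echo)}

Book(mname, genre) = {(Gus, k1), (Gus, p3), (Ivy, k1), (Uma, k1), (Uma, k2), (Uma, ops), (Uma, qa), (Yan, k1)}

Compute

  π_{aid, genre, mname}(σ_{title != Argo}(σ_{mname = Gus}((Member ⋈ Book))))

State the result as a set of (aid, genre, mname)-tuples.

Joining Member and Book on mname yields {(Gus, 14, Beta, k1), (Gus, 14, Beta, p3), (Gus, 15, Gamma, k1), (Gus, 15, Gamma, p3), (Gus, 18, Atlas, k1), (Gus, 18, Atlas, p3), (Gus, 20, Argo, k1), (Gus, 20, Argo, p3), (Gus, 22, Argo, k1), (Gus, 22, Argo, p3), (Gus, 22, Echo, k1), (Gus, 22, Echo, p3), (Gus, 31, Lyra, k1), (Gus, 31, Lyra, p3), (Uma, 1, Echo, k1), (Uma, 1, Echo, k2), (Uma, 1, Echo, ops), (Uma, 1, Echo, qa)}.
Apply σ_{mname = Gus}; surviving tuples: {(Gus, 14, Beta, k1), (Gus, 14, Beta, p3), (Gus, 15, Gamma, k1), (Gus, 15, Gamma, p3), (Gus, 18, Atlas, k1), (Gus, 18, Atlas, p3), (Gus, 20, Argo, k1), (Gus, 20, Argo, p3), (Gus, 22, Argo, k1), (Gus, 22, Argo, p3), (Gus, 22, Echo, k1), (Gus, 22, Echo, p3), (Gus, 31, Lyra, k1), (Gus, 31, Lyra, p3)}
Apply σ_{title != Argo}; surviving tuples: {(Gus, 14, Beta, k1), (Gus, 14, Beta, p3), (Gus, 15, Gamma, k1), (Gus, 15, Gamma, p3), (Gus, 18, Atlas, k1), (Gus, 18, Atlas, p3), (Gus, 22, Echo, k1), (Gus, 22, Echo, p3), (Gus, 31, Lyra, k1), (Gus, 31, Lyra, p3)}
Projecting to aid, genre, mname: {(14, k1, Gus), (14, p3, Gus), (15, k1, Gus), (15, p3, Gus), (18, k1, Gus), (18, p3, Gus), (22, k1, Gus), (22, p3, Gus), (31, k1, Gus), (31, p3, Gus)}

{(14, k1, Gus), (14, p3, Gus), (15, k1, Gus), (15, p3, Gus), (18, k1, Gus), (18, p3, Gus), (22, k1, Gus), (22, p3, Gus), (31, k1, Gus), (31, p3, Gus)}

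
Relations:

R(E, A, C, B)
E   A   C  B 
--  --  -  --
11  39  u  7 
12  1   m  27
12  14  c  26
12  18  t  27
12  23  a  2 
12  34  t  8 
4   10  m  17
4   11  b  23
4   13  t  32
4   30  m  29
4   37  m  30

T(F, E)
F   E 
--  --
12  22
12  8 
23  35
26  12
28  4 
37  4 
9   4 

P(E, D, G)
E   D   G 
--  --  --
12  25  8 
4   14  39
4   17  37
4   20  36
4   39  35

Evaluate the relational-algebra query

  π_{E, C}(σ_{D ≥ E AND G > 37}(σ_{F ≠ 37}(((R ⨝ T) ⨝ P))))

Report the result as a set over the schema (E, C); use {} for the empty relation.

{(4, b), (4, m), (4, t)}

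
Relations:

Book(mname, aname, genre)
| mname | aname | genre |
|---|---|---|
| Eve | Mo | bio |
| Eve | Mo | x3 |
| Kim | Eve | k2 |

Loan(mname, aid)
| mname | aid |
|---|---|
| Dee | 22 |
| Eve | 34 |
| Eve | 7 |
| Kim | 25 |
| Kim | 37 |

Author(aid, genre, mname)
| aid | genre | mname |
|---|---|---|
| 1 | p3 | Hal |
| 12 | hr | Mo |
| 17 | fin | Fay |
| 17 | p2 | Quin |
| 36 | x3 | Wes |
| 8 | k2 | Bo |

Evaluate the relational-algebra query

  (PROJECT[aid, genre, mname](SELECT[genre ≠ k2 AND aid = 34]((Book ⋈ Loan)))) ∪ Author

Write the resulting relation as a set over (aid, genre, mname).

Joining Book and Loan on mname yields {(Eve, Mo, bio, 34), (Eve, Mo, bio, 7), (Eve, Mo, x3, 34), (Eve, Mo, x3, 7), (Kim, Eve, k2, 25), (Kim, Eve, k2, 37)}.
σ[genre ≠ k2 AND aid = 34]: keep tuples satisfying genre ≠ k2 AND aid = 34 → {(Eve, Mo, bio, 34), (Eve, Mo, x3, 34)}
Keep only column(s) aid, genre, mname: {(34, bio, Eve), (34, x3, Eve)}
Set union of the two operands is {(1, p3, Hal), (12, hr, Mo), (17, fin, Fay), (17, p2, Quin), (34, bio, Eve), (34, x3, Eve), (36, x3, Wes), (8, k2, Bo)}.

{(1, p3, Hal), (12, hr, Mo), (17, fin, Fay), (17, p2, Quin), (34, bio, Eve), (34, x3, Eve), (36, x3, Wes), (8, k2, Bo)}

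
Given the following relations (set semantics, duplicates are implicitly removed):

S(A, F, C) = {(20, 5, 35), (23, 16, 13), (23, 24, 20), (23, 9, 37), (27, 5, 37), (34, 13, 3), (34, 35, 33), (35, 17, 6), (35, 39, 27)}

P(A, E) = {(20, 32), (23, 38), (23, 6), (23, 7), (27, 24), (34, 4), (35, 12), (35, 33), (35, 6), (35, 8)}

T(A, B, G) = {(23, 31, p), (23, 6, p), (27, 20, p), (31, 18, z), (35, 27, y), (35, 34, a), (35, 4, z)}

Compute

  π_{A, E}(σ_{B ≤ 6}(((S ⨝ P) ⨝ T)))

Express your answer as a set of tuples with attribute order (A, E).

Joining S and P on A yields {(20, 5, 35, 32), (23, 16, 13, 38), (23, 16, 13, 6), (23, 16, 13, 7), (23, 24, 20, 38), (23, 24, 20, 6), (23, 24, 20, 7), (23, 9, 37, 38), (23, 9, 37, 6), (23, 9, 37, 7), (27, 5, 37, 24), (34, 13, 3, 4), (34, 35, 33, 4), (35, 17, 6, 12), (35, 17, 6, 33), (35, 17, 6, 6), (35, 17, 6, 8), (35, 39, 27, 12), (35, 39, 27, 33), (35, 39, 27, 6), (35, 39, 27, 8)}.
Joining (S ⨝ P) and T on A yields {(23, 16, 13, 38, 31, p), (23, 16, 13, 38, 6, p), (23, 16, 13, 6, 31, p), (23, 16, 13, 6, 6, p), (23, 16, 13, 7, 31, p), (23, 16, 13, 7, 6, p), (23, 24, 20, 38, 31, p), (23, 24, 20, 38, 6, p), (23, 24, 20, 6, 31, p), (23, 24, 20, 6, 6, p), (23, 24, 20, 7, 31, p), (23, 24, 20, 7, 6, p), (23, 9, 37, 38, 31, p), (23, 9, 37, 38, 6, p), (23, 9, 37, 6, 31, p), (23, 9, 37, 6, 6, p), (23, 9, 37, 7, 31, p), (23, 9, 37, 7, 6, p), (27, 5, 37, 24, 20, p), (35, 17, 6, 12, 27, y), (35, 17, 6, 12, 34, a), (35, 17, 6, 12, 4, z), (35, 17, 6, 33, 27, y), (35, 17, 6, 33, 34, a), (35, 17, 6, 33, 4, z), (35, 17, 6, 6, 27, y), (35, 17, 6, 6, 34, a), (35, 17, 6, 6, 4, z), (35, 17, 6, 8, 27, y), (35, 17, 6, 8, 34, a), (35, 17, 6, 8, 4, z), (35, 39, 27, 12, 27, y), (35, 39, 27, 12, 34, a), (35, 39, 27, 12, 4, z), (35, 39, 27, 33, 27, y), (35, 39, 27, 33, 34, a), (35, 39, 27, 33, 4, z), (35, 39, 27, 6, 27, y), (35, 39, 27, 6, 34, a), (35, 39, 27, 6, 4, z), (35, 39, 27, 8, 27, y), (35, 39, 27, 8, 34, a), (35, 39, 27, 8, 4, z)}.
Apply σ_{B ≤ 6}; surviving tuples: {(23, 16, 13, 38, 6, p), (23, 16, 13, 6, 6, p), (23, 16, 13, 7, 6, p), (23, 24, 20, 38, 6, p), (23, 24, 20, 6, 6, p), (23, 24, 20, 7, 6, p), (23, 9, 37, 38, 6, p), (23, 9, 37, 6, 6, p), (23, 9, 37, 7, 6, p), (35, 17, 6, 12, 4, z), (35, 17, 6, 33, 4, z), (35, 17, 6, 6, 4, z), (35, 17, 6, 8, 4, z), (35, 39, 27, 12, 4, z), (35, 39, 27, 33, 4, z), (35, 39, 27, 6, 4, z), (35, 39, 27, 8, 4, z)}
Projecting to A, E (10 duplicate(s) eliminated): {(23, 38), (23, 6), (23, 7), (35, 12), (35, 33), (35, 6), (35, 8)}

{(23, 38), (23, 6), (23, 7), (35, 12), (35, 33), (35, 6), (35, 8)}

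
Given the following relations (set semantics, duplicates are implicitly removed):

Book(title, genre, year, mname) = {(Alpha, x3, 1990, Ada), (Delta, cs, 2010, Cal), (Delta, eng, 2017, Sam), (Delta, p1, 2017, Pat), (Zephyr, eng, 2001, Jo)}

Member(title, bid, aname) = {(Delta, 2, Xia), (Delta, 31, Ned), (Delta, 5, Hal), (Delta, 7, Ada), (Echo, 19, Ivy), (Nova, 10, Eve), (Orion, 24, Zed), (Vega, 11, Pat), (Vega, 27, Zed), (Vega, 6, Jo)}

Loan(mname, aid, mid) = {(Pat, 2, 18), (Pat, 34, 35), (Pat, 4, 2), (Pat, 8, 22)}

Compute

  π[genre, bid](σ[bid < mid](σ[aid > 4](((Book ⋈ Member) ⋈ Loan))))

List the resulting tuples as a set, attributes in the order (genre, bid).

{(p1, 2), (p1, 31), (p1, 5), (p1, 7)}

Book ⋈ Member (natural join on title): {(Delta, cs, 2010, Cal, 2, Xia), (Delta, cs, 2010, Cal, 31, Ned), (Delta, cs, 2010, Cal, 5, Hal), (Delta, cs, 2010, Cal, 7, Ada), (Delta, eng, 2017, Sam, 2, Xia), (Delta, eng, 2017, Sam, 31, Ned), (Delta, eng, 2017, Sam, 5, Hal), (Delta, eng, 2017, Sam, 7, Ada), (Delta, p1, 2017, Pat, 2, Xia), (Delta, p1, 2017, Pat, 31, Ned), (Delta, p1, 2017, Pat, 5, Hal), (Delta, p1, 2017, Pat, 7, Ada)}
(Book ⋈ Member) ⋈ Loan (natural join on mname): {(Delta, p1, 2017, Pat, 2, Xia, 2, 18), (Delta, p1, 2017, Pat, 2, Xia, 34, 35), (Delta, p1, 2017, Pat, 2, Xia, 4, 2), (Delta, p1, 2017, Pat, 2, Xia, 8, 22), (Delta, p1, 2017, Pat, 31, Ned, 2, 18), (Delta, p1, 2017, Pat, 31, Ned, 34, 35), (Delta, p1, 2017, Pat, 31, Ned, 4, 2), (Delta, p1, 2017, Pat, 31, Ned, 8, 22), (Delta, p1, 2017, Pat, 5, Hal, 2, 18), (Delta, p1, 2017, Pat, 5, Hal, 34, 35), (Delta, p1, 2017, Pat, 5, Hal, 4, 2), (Delta, p1, 2017, Pat, 5, Hal, 8, 22), (Delta, p1, 2017, Pat, 7, Ada, 2, 18), (Delta, p1, 2017, Pat, 7, Ada, 34, 35), (Delta, p1, 2017, Pat, 7, Ada, 4, 2), (Delta, p1, 2017, Pat, 7, Ada, 8, 22)}
Apply σ_{aid > 4}; surviving tuples: {(Delta, p1, 2017, Pat, 2, Xia, 34, 35), (Delta, p1, 2017, Pat, 2, Xia, 8, 22), (Delta, p1, 2017, Pat, 31, Ned, 34, 35), (Delta, p1, 2017, Pat, 31, Ned, 8, 22), (Delta, p1, 2017, Pat, 5, Hal, 34, 35), (Delta, p1, 2017, Pat, 5, Hal, 8, 22), (Delta, p1, 2017, Pat, 7, Ada, 34, 35), (Delta, p1, 2017, Pat, 7, Ada, 8, 22)}
Apply σ_{bid < mid}; surviving tuples: {(Delta, p1, 2017, Pat, 2, Xia, 34, 35), (Delta, p1, 2017, Pat, 2, Xia, 8, 22), (Delta, p1, 2017, Pat, 31, Ned, 34, 35), (Delta, p1, 2017, Pat, 5, Hal, 34, 35), (Delta, p1, 2017, Pat, 5, Hal, 8, 22), (Delta, p1, 2017, Pat, 7, Ada, 34, 35), (Delta, p1, 2017, Pat, 7, Ada, 8, 22)}
π_{genre, bid} gives {(p1, 2), (p1, 31), (p1, 5), (p1, 7)} (3 duplicate(s) eliminated).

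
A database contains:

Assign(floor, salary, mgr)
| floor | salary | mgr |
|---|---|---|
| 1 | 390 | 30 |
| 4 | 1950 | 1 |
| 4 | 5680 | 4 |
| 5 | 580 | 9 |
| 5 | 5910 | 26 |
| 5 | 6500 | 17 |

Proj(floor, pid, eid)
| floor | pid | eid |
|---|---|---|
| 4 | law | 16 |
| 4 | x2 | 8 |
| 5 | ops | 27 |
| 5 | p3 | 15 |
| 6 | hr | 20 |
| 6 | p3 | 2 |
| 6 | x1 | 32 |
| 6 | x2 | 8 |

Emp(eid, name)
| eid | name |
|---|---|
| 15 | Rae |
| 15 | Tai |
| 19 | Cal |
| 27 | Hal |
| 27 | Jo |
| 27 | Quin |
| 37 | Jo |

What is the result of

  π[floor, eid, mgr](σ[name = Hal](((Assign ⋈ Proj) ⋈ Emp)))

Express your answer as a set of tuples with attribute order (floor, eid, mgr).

{(5, 27, 17), (5, 27, 26), (5, 27, 9)}

Joining Assign and Proj on floor yields {(4, 1950, 1, law, 16), (4, 1950, 1, x2, 8), (4, 5680, 4, law, 16), (4, 5680, 4, x2, 8), (5, 580, 9, ops, 27), (5, 580, 9, p3, 15), (5, 5910, 26, ops, 27), (5, 5910, 26, p3, 15), (5, 6500, 17, ops, 27), (5, 6500, 17, p3, 15)}.
Joining (Assign ⋈ Proj) and Emp on eid yields {(5, 580, 9, ops, 27, Hal), (5, 580, 9, ops, 27, Jo), (5, 580, 9, ops, 27, Quin), (5, 580, 9, p3, 15, Rae), (5, 580, 9, p3, 15, Tai), (5, 5910, 26, ops, 27, Hal), (5, 5910, 26, ops, 27, Jo), (5, 5910, 26, ops, 27, Quin), (5, 5910, 26, p3, 15, Rae), (5, 5910, 26, p3, 15, Tai), (5, 6500, 17, ops, 27, Hal), (5, 6500, 17, ops, 27, Jo), (5, 6500, 17, ops, 27, Quin), (5, 6500, 17, p3, 15, Rae), (5, 6500, 17, p3, 15, Tai)}.
Selection name = Hal: {(5, 580, 9, ops, 27, Hal), (5, 5910, 26, ops, 27, Hal), (5, 6500, 17, ops, 27, Hal)}
π_{floor, eid, mgr} gives {(5, 27, 17), (5, 27, 26), (5, 27, 9)}.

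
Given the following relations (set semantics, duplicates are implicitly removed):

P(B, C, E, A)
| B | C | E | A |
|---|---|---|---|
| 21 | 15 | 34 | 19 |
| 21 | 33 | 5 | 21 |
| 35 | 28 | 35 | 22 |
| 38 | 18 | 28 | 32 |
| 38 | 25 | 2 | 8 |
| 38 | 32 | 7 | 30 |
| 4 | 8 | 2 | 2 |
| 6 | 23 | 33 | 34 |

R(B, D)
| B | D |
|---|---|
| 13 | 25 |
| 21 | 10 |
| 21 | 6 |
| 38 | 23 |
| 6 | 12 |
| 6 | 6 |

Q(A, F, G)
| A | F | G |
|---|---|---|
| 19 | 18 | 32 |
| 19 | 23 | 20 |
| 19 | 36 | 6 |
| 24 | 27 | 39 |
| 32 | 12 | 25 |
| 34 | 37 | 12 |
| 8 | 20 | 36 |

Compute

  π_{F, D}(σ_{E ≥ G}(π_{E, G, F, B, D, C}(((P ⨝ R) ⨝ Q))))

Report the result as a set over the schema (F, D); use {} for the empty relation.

Natural join on B: {(21, 15, 34, 19, 10), (21, 15, 34, 19, 6), (21, 33, 5, 21, 10), (21, 33, 5, 21, 6), (38, 18, 28, 32, 23), (38, 25, 2, 8, 23), (38, 32, 7, 30, 23), (6, 23, 33, 34, 12), (6, 23, 33, 34, 6)}
Natural join on A: {(21, 15, 34, 19, 10, 18, 32), (21, 15, 34, 19, 10, 23, 20), (21, 15, 34, 19, 10, 36, 6), (21, 15, 34, 19, 6, 18, 32), (21, 15, 34, 19, 6, 23, 20), (21, 15, 34, 19, 6, 36, 6), (38, 18, 28, 32, 23, 12, 25), (38, 25, 2, 8, 23, 20, 36), (6, 23, 33, 34, 12, 37, 12), (6, 23, 33, 34, 6, 37, 12)}
π_{E, G, F, B, D, C} gives {(2, 36, 20, 38, 23, 25), (28, 25, 12, 38, 23, 18), (33, 12, 37, 6, 12, 23), (33, 12, 37, 6, 6, 23), (34, 20, 23, 21, 10, 15), (34, 20, 23, 21, 6, 15), (34, 32, 18, 21, 10, 15), (34, 32, 18, 21, 6, 15), (34, 6, 36, 21, 10, 15), (34, 6, 36, 21, 6, 15)}.
Filtering on E ≥ G leaves {(28, 25, 12, 38, 23, 18), (33, 12, 37, 6, 12, 23), (33, 12, 37, 6, 6, 23), (34, 20, 23, 21, 10, 15), (34, 20, 23, 21, 6, 15), (34, 32, 18, 21, 10, 15), (34, 32, 18, 21, 6, 15), (34, 6, 36, 21, 10, 15), (34, 6, 36, 21, 6, 15)}.
π_{F, D} gives {(12, 23), (18, 10), (18, 6), (23, 10), (23, 6), (36, 10), (36, 6), (37, 12), (37, 6)}.

{(12, 23), (18, 10), (18, 6), (23, 10), (23, 6), (36, 10), (36, 6), (37, 12), (37, 6)}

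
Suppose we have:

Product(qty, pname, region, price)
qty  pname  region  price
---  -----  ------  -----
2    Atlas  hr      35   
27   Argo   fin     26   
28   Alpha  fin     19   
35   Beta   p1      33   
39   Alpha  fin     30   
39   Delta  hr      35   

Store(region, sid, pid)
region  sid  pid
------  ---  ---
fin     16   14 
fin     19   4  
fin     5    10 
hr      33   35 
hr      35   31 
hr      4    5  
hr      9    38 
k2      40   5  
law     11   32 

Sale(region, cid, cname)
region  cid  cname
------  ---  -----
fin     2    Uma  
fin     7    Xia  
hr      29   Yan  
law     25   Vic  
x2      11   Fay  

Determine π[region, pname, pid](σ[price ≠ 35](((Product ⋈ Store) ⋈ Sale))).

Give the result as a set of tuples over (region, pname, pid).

{(fin, Alpha, 10), (fin, Alpha, 14), (fin, Alpha, 4), (fin, Argo, 10), (fin, Argo, 14), (fin, Argo, 4)}

Product ⋈ Store (natural join on region): {(2, Atlas, hr, 35, 33, 35), (2, Atlas, hr, 35, 35, 31), (2, Atlas, hr, 35, 4, 5), (2, Atlas, hr, 35, 9, 38), (27, Argo, fin, 26, 16, 14), (27, Argo, fin, 26, 19, 4), (27, Argo, fin, 26, 5, 10), (28, Alpha, fin, 19, 16, 14), (28, Alpha, fin, 19, 19, 4), (28, Alpha, fin, 19, 5, 10), (39, Alpha, fin, 30, 16, 14), (39, Alpha, fin, 30, 19, 4), (39, Alpha, fin, 30, 5, 10), (39, Delta, hr, 35, 33, 35), (39, Delta, hr, 35, 35, 31), (39, Delta, hr, 35, 4, 5), (39, Delta, hr, 35, 9, 38)}
(Product ⋈ Store) ⋈ Sale (natural join on region): {(2, Atlas, hr, 35, 33, 35, 29, Yan), (2, Atlas, hr, 35, 35, 31, 29, Yan), (2, Atlas, hr, 35, 4, 5, 29, Yan), (2, Atlas, hr, 35, 9, 38, 29, Yan), (27, Argo, fin, 26, 16, 14, 2, Uma), (27, Argo, fin, 26, 16, 14, 7, Xia), (27, Argo, fin, 26, 19, 4, 2, Uma), (27, Argo, fin, 26, 19, 4, 7, Xia), (27, Argo, fin, 26, 5, 10, 2, Uma), (27, Argo, fin, 26, 5, 10, 7, Xia), (28, Alpha, fin, 19, 16, 14, 2, Uma), (28, Alpha, fin, 19, 16, 14, 7, Xia), (28, Alpha, fin, 19, 19, 4, 2, Uma), (28, Alpha, fin, 19, 19, 4, 7, Xia), (28, Alpha, fin, 19, 5, 10, 2, Uma), (28, Alpha, fin, 19, 5, 10, 7, Xia), (39, Alpha, fin, 30, 16, 14, 2, Uma), (39, Alpha, fin, 30, 16, 14, 7, Xia), (39, Alpha, fin, 30, 19, 4, 2, Uma), (39, Alpha, fin, 30, 19, 4, 7, Xia), (39, Alpha, fin, 30, 5, 10, 2, Uma), (39, Alpha, fin, 30, 5, 10, 7, Xia), (39, Delta, hr, 35, 33, 35, 29, Yan), (39, Delta, hr, 35, 35, 31, 29, Yan), (39, Delta, hr, 35, 4, 5, 29, Yan), (39, Delta, hr, 35, 9, 38, 29, Yan)}
Filtering on price ≠ 35 leaves {(27, Argo, fin, 26, 16, 14, 2, Uma), (27, Argo, fin, 26, 16, 14, 7, Xia), (27, Argo, fin, 26, 19, 4, 2, Uma), (27, Argo, fin, 26, 19, 4, 7, Xia), (27, Argo, fin, 26, 5, 10, 2, Uma), (27, Argo, fin, 26, 5, 10, 7, Xia), (28, Alpha, fin, 19, 16, 14, 2, Uma), (28, Alpha, fin, 19, 16, 14, 7, Xia), (28, Alpha, fin, 19, 19, 4, 2, Uma), (28, Alpha, fin, 19, 19, 4, 7, Xia), (28, Alpha, fin, 19, 5, 10, 2, Uma), (28, Alpha, fin, 19, 5, 10, 7, Xia), (39, Alpha, fin, 30, 16, 14, 2, Uma), (39, Alpha, fin, 30, 16, 14, 7, Xia), (39, Alpha, fin, 30, 19, 4, 2, Uma), (39, Alpha, fin, 30, 19, 4, 7, Xia), (39, Alpha, fin, 30, 5, 10, 2, Uma), (39, Alpha, fin, 30, 5, 10, 7, Xia)}.
Projecting to region, pname, pid (12 duplicate(s) eliminated): {(fin, Alpha, 10), (fin, Alpha, 14), (fin, Alpha, 4), (fin, Argo, 10), (fin, Argo, 14), (fin, Argo, 4)}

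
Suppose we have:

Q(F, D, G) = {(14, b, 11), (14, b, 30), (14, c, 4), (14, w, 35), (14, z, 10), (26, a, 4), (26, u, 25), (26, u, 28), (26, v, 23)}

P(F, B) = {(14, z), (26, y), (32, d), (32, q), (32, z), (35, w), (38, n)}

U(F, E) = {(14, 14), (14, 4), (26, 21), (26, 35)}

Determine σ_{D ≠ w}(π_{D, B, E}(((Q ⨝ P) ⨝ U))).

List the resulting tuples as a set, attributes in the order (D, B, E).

Joining Q and P on F yields {(14, b, 11, z), (14, b, 30, z), (14, c, 4, z), (14, w, 35, z), (14, z, 10, z), (26, a, 4, y), (26, u, 25, y), (26, u, 28, y), (26, v, 23, y)}.
Joining (Q ⨝ P) and U on F yields {(14, b, 11, z, 14), (14, b, 11, z, 4), (14, b, 30, z, 14), (14, b, 30, z, 4), (14, c, 4, z, 14), (14, c, 4, z, 4), (14, w, 35, z, 14), (14, w, 35, z, 4), (14, z, 10, z, 14), (14, z, 10, z, 4), (26, a, 4, y, 21), (26, a, 4, y, 35), (26, u, 25, y, 21), (26, u, 25, y, 35), (26, u, 28, y, 21), (26, u, 28, y, 35), (26, v, 23, y, 21), (26, v, 23, y, 35)}.
Projecting to D, B, E (4 duplicate(s) eliminated): {(a, y, 21), (a, y, 35), (b, z, 14), (b, z, 4), (c, z, 14), (c, z, 4), (u, y, 21), (u, y, 35), (v, y, 21), (v, y, 35), (w, z, 14), (w, z, 4), (z, z, 14), (z, z, 4)}
Apply σ_{D ≠ w}; surviving tuples: {(a, y, 21), (a, y, 35), (b, z, 14), (b, z, 4), (c, z, 14), (c, z, 4), (u, y, 21), (u, y, 35), (v, y, 21), (v, y, 35), (z, z, 14), (z, z, 4)}

{(a, y, 21), (a, y, 35), (b, z, 14), (b, z, 4), (c, z, 14), (c, z, 4), (u, y, 21), (u, y, 35), (v, y, 21), (v, y, 35), (z, z, 14), (z, z, 4)}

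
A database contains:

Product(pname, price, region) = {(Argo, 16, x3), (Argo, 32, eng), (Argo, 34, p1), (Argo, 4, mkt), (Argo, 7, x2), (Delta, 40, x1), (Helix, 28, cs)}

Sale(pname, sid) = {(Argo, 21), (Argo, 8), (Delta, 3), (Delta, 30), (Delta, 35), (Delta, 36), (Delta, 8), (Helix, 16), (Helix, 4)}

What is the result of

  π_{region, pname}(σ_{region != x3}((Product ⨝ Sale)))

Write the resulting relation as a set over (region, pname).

Product ⋈ Sale (natural join on pname): {(Argo, 16, x3, 21), (Argo, 16, x3, 8), (Argo, 32, eng, 21), (Argo, 32, eng, 8), (Argo, 34, p1, 21), (Argo, 34, p1, 8), (Argo, 4, mkt, 21), (Argo, 4, mkt, 8), (Argo, 7, x2, 21), (Argo, 7, x2, 8), (Delta, 40, x1, 3), (Delta, 40, x1, 30), (Delta, 40, x1, 35), (Delta, 40, x1, 36), (Delta, 40, x1, 8), (Helix, 28, cs, 16), (Helix, 28, cs, 4)}
σ[region != x3]: keep tuples satisfying region != x3 → {(Argo, 32, eng, 21), (Argo, 32, eng, 8), (Argo, 34, p1, 21), (Argo, 34, p1, 8), (Argo, 4, mkt, 21), (Argo, 4, mkt, 8), (Argo, 7, x2, 21), (Argo, 7, x2, 8), (Delta, 40, x1, 3), (Delta, 40, x1, 30), (Delta, 40, x1, 35), (Delta, 40, x1, 36), (Delta, 40, x1, 8), (Helix, 28, cs, 16), (Helix, 28, cs, 4)}
π_{region, pname} gives {(cs, Helix), (eng, Argo), (mkt, Argo), (p1, Argo), (x1, Delta), (x2, Argo)} (9 duplicate(s) eliminated).

{(cs, Helix), (eng, Argo), (mkt, Argo), (p1, Argo), (x1, Delta), (x2, Argo)}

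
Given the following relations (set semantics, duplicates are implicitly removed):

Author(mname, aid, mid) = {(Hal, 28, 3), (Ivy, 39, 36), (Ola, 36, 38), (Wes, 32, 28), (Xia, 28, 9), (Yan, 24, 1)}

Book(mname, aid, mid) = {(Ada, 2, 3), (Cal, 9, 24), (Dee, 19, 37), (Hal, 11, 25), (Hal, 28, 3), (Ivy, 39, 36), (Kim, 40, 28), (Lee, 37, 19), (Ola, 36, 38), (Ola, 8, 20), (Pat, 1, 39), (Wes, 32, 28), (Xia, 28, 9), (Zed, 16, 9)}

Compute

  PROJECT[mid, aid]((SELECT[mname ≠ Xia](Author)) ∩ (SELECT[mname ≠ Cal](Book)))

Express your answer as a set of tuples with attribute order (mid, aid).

{(28, 32), (3, 28), (36, 39), (38, 36)}

Filtering on mname ≠ Xia leaves {(Hal, 28, 3), (Ivy, 39, 36), (Ola, 36, 38), (Wes, 32, 28), (Yan, 24, 1)}.
Filtering on mname ≠ Cal leaves {(Ada, 2, 3), (Dee, 19, 37), (Hal, 11, 25), (Hal, 28, 3), (Ivy, 39, 36), (Kim, 40, 28), (Lee, 37, 19), (Ola, 36, 38), (Ola, 8, 20), (Pat, 1, 39), (Wes, 32, 28), (Xia, 28, 9), (Zed, 16, 9)}.
Taking the intersection: {(Hal, 28, 3), (Ivy, 39, 36), (Ola, 36, 38), (Wes, 32, 28)}
Projecting to mid, aid: {(28, 32), (3, 28), (36, 39), (38, 36)}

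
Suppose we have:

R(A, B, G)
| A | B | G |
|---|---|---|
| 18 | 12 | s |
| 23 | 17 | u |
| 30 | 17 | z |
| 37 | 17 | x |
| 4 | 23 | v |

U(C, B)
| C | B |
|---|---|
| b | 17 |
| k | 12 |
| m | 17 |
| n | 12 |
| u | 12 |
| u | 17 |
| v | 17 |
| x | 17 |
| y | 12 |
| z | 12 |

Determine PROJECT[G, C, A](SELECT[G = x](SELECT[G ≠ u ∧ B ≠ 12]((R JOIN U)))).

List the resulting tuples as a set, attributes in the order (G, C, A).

{(x, b, 37), (x, m, 37), (x, u, 37), (x, v, 37), (x, x, 37)}

Joining R and U on B yields {(18, 12, s, k), (18, 12, s, n), (18, 12, s, u), (18, 12, s, y), (18, 12, s, z), (23, 17, u, b), (23, 17, u, m), (23, 17, u, u), (23, 17, u, v), (23, 17, u, x), (30, 17, z, b), (30, 17, z, m), (30, 17, z, u), (30, 17, z, v), (30, 17, z, x), (37, 17, x, b), (37, 17, x, m), (37, 17, x, u), (37, 17, x, v), (37, 17, x, x)}.
Filtering on G ≠ u ∧ B ≠ 12 leaves {(30, 17, z, b), (30, 17, z, m), (30, 17, z, u), (30, 17, z, v), (30, 17, z, x), (37, 17, x, b), (37, 17, x, m), (37, 17, x, u), (37, 17, x, v), (37, 17, x, x)}.
Filtering on G = x leaves {(37, 17, x, b), (37, 17, x, m), (37, 17, x, u), (37, 17, x, v), (37, 17, x, x)}.
π[G, C, A]: project onto (G, C, A) → {(x, b, 37), (x, m, 37), (x, u, 37), (x, v, 37), (x, x, 37)}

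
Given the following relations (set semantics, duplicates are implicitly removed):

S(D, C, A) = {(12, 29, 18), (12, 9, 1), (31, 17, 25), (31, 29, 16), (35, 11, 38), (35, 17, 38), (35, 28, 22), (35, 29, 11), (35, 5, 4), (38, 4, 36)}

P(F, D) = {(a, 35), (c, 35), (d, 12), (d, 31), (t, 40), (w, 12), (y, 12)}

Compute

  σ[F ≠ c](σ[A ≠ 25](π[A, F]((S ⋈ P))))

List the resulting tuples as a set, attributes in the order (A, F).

{(1, d), (1, w), (1, y), (11, a), (16, d), (18, d), (18, w), (18, y), (22, a), (38, a), (4, a)}

Joining S and P on D yields {(12, 29, 18, d), (12, 29, 18, w), (12, 29, 18, y), (12, 9, 1, d), (12, 9, 1, w), (12, 9, 1, y), (31, 17, 25, d), (31, 29, 16, d), (35, 11, 38, a), (35, 11, 38, c), (35, 17, 38, a), (35, 17, 38, c), (35, 28, 22, a), (35, 28, 22, c), (35, 29, 11, a), (35, 29, 11, c), (35, 5, 4, a), (35, 5, 4, c)}.
Projecting to A, F (2 duplicate(s) eliminated): {(1, d), (1, w), (1, y), (11, a), (11, c), (16, d), (18, d), (18, w), (18, y), (22, a), (22, c), (25, d), (38, a), (38, c), (4, a), (4, c)}
σ[A ≠ 25]: keep tuples satisfying A ≠ 25 → {(1, d), (1, w), (1, y), (11, a), (11, c), (16, d), (18, d), (18, w), (18, y), (22, a), (22, c), (38, a), (38, c), (4, a), (4, c)}
σ[F ≠ c]: keep tuples satisfying F ≠ c → {(1, d), (1, w), (1, y), (11, a), (16, d), (18, d), (18, w), (18, y), (22, a), (38, a), (4, a)}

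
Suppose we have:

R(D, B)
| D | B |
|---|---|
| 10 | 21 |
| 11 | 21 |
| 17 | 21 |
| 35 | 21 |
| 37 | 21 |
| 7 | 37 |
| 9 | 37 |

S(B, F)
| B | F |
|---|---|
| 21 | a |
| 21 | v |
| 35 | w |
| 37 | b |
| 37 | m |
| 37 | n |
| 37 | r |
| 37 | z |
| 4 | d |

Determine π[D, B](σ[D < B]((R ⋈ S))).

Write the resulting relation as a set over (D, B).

{(10, 21), (11, 21), (17, 21), (7, 37), (9, 37)}

Joining R and S on B yields {(10, 21, a), (10, 21, v), (11, 21, a), (11, 21, v), (17, 21, a), (17, 21, v), (35, 21, a), (35, 21, v), (37, 21, a), (37, 21, v), (7, 37, b), (7, 37, m), (7, 37, n), (7, 37, r), (7, 37, z), (9, 37, b), (9, 37, m), (9, 37, n), (9, 37, r), (9, 37, z)}.
Selection D < B: {(10, 21, a), (10, 21, v), (11, 21, a), (11, 21, v), (17, 21, a), (17, 21, v), (7, 37, b), (7, 37, m), (7, 37, n), (7, 37, r), (7, 37, z), (9, 37, b), (9, 37, m), (9, 37, n), (9, 37, r), (9, 37, z)}
π_{D, B} gives {(10, 21), (11, 21), (17, 21), (7, 37), (9, 37)} (11 duplicate(s) eliminated).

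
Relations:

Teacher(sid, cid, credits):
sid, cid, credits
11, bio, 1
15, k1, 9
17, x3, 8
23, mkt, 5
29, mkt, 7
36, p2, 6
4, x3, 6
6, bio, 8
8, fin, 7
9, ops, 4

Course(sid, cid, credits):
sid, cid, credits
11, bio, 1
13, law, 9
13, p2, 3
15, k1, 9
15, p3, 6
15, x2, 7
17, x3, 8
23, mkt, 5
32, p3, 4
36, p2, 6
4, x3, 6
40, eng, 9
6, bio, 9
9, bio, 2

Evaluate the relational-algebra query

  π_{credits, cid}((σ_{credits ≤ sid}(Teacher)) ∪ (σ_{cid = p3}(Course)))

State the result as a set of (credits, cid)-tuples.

{(1, bio), (4, ops), (4, p3), (5, mkt), (6, p2), (6, p3), (7, fin), (7, mkt), (8, x3), (9, k1)}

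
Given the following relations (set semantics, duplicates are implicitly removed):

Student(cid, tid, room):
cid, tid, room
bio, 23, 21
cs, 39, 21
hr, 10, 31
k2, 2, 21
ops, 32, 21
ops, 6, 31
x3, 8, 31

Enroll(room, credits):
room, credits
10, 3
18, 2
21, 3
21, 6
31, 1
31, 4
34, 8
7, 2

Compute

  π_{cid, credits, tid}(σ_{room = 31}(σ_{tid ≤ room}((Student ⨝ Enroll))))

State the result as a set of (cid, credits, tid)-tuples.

{(hr, 1, 10), (hr, 4, 10), (ops, 1, 6), (ops, 4, 6), (x3, 1, 8), (x3, 4, 8)}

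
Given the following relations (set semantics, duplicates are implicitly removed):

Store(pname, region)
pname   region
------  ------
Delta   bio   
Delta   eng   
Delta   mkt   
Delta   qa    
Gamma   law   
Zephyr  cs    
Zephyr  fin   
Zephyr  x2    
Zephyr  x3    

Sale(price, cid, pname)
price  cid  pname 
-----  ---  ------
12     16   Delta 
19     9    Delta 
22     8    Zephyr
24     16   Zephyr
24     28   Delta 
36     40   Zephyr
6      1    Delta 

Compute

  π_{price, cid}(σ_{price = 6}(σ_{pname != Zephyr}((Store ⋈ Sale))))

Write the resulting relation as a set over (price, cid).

{(6, 1)}

Natural join on pname: {(Delta, bio, 12, 16), (Delta, bio, 19, 9), (Delta, bio, 24, 28), (Delta, bio, 6, 1), (Delta, eng, 12, 16), (Delta, eng, 19, 9), (Delta, eng, 24, 28), (Delta, eng, 6, 1), (Delta, mkt, 12, 16), (Delta, mkt, 19, 9), (Delta, mkt, 24, 28), (Delta, mkt, 6, 1), (Delta, qa, 12, 16), (Delta, qa, 19, 9), (Delta, qa, 24, 28), (Delta, qa, 6, 1), (Zephyr, cs, 22, 8), (Zephyr, cs, 24, 16), (Zephyr, cs, 36, 40), (Zephyr, fin, 22, 8), (Zephyr, fin, 24, 16), (Zephyr, fin, 36, 40), (Zephyr, x2, 22, 8), (Zephyr, x2, 24, 16), (Zephyr, x2, 36, 40), (Zephyr, x3, 22, 8), (Zephyr, x3, 24, 16), (Zephyr, x3, 36, 40)}
σ[pname != Zephyr]: keep tuples satisfying pname != Zephyr → {(Delta, bio, 12, 16), (Delta, bio, 19, 9), (Delta, bio, 24, 28), (Delta, bio, 6, 1), (Delta, eng, 12, 16), (Delta, eng, 19, 9), (Delta, eng, 24, 28), (Delta, eng, 6, 1), (Delta, mkt, 12, 16), (Delta, mkt, 19, 9), (Delta, mkt, 24, 28), (Delta, mkt, 6, 1), (Delta, qa, 12, 16), (Delta, qa, 19, 9), (Delta, qa, 24, 28), (Delta, qa, 6, 1)}
σ[price = 6]: keep tuples satisfying price = 6 → {(Delta, bio, 6, 1), (Delta, eng, 6, 1), (Delta, mkt, 6, 1), (Delta, qa, 6, 1)}
π_{price, cid} gives {(6, 1)} (3 duplicate(s) eliminated).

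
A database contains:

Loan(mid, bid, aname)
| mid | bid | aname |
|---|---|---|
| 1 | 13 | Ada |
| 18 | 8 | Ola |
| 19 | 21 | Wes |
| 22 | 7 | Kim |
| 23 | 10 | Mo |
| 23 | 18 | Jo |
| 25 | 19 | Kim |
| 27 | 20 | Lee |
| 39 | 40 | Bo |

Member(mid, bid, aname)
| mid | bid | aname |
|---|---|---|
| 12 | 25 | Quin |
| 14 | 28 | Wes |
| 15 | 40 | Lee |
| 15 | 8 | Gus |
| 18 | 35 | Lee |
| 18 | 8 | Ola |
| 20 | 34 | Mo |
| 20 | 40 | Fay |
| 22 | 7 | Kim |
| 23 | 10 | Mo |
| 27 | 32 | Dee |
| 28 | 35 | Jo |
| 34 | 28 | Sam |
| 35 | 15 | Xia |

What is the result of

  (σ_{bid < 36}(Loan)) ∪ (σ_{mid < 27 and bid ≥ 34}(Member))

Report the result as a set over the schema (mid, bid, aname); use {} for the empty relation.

{(1, 13, Ada), (15, 40, Lee), (18, 35, Lee), (18, 8, Ola), (19, 21, Wes), (20, 34, Mo), (20, 40, Fay), (22, 7, Kim), (23, 10, Mo), (23, 18, Jo), (25, 19, Kim), (27, 20, Lee)}

Filtering on bid < 36 leaves {(1, 13, Ada), (18, 8, Ola), (19, 21, Wes), (22, 7, Kim), (23, 10, Mo), (23, 18, Jo), (25, 19, Kim), (27, 20, Lee)}.
Filtering on mid < 27 and bid ≥ 34 leaves {(15, 40, Lee), (18, 35, Lee), (20, 34, Mo), (20, 40, Fay)}.
Union: {(1, 13, Ada), (18, 8, Ola), (19, 21, Wes), (22, 7, Kim), (23, 10, Mo), (23, 18, Jo), (25, 19, Kim), (27, 20, Lee)} with {(15, 40, Lee), (18, 35, Lee), (20, 34, Mo), (20, 40, Fay)} → {(1, 13, Ada), (15, 40, Lee), (18, 35, Lee), (18, 8, Ola), (19, 21, Wes), (20, 34, Mo), (20, 40, Fay), (22, 7, Kim), (23, 10, Mo), (23, 18, Jo), (25, 19, Kim), (27, 20, Lee)}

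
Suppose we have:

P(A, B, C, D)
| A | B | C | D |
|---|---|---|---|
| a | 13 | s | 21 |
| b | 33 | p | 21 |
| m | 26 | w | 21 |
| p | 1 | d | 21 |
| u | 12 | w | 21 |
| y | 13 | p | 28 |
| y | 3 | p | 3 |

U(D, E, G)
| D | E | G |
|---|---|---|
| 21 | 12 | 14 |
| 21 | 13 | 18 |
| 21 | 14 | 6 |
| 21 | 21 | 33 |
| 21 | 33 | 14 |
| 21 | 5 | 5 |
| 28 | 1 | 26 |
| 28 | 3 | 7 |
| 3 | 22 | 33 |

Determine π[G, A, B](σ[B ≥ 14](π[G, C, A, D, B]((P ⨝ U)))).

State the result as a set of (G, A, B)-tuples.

Natural join on D: {(a, 13, s, 21, 12, 14), (a, 13, s, 21, 13, 18), (a, 13, s, 21, 14, 6), (a, 13, s, 21, 21, 33), (a, 13, s, 21, 33, 14), (a, 13, s, 21, 5, 5), (b, 33, p, 21, 12, 14), (b, 33, p, 21, 13, 18), (b, 33, p, 21, 14, 6), (b, 33, p, 21, 21, 33), (b, 33, p, 21, 33, 14), (b, 33, p, 21, 5, 5), (m, 26, w, 21, 12, 14), (m, 26, w, 21, 13, 18), (m, 26, w, 21, 14, 6), (m, 26, w, 21, 21, 33), (m, 26, w, 21, 33, 14), (m, 26, w, 21, 5, 5), (p, 1, d, 21, 12, 14), (p, 1, d, 21, 13, 18), (p, 1, d, 21, 14, 6), (p, 1, d, 21, 21, 33), (p, 1, d, 21, 33, 14), (p, 1, d, 21, 5, 5), (u, 12, w, 21, 12, 14), (u, 12, w, 21, 13, 18), (u, 12, w, 21, 14, 6), (u, 12, w, 21, 21, 33), (u, 12, w, 21, 33, 14), (u, 12, w, 21, 5, 5), (y, 13, p, 28, 1, 26), (y, 13, p, 28, 3, 7), (y, 3, p, 3, 22, 33)}
Projecting to G, C, A, D, B (5 duplicate(s) eliminated): {(14, d, p, 21, 1), (14, p, b, 21, 33), (14, s, a, 21, 13), (14, w, m, 21, 26), (14, w, u, 21, 12), (18, d, p, 21, 1), (18, p, b, 21, 33), (18, s, a, 21, 13), (18, w, m, 21, 26), (18, w, u, 21, 12), (26, p, y, 28, 13), (33, d, p, 21, 1), (33, p, b, 21, 33), (33, p, y, 3, 3), (33, s, a, 21, 13), (33, w, m, 21, 26), (33, w, u, 21, 12), (5, d, p, 21, 1), (5, p, b, 21, 33), (5, s, a, 21, 13), (5, w, m, 21, 26), (5, w, u, 21, 12), (6, d, p, 21, 1), (6, p, b, 21, 33), (6, s, a, 21, 13), (6, w, m, 21, 26), (6, w, u, 21, 12), (7, p, y, 28, 13)}
Filtering on B ≥ 14 leaves {(14, p, b, 21, 33), (14, w, m, 21, 26), (18, p, b, 21, 33), (18, w, m, 21, 26), (33, p, b, 21, 33), (33, w, m, 21, 26), (5, p, b, 21, 33), (5, w, m, 21, 26), (6, p, b, 21, 33), (6, w, m, 21, 26)}.
Projecting to G, A, B: {(14, b, 33), (14, m, 26), (18, b, 33), (18, m, 26), (33, b, 33), (33, m, 26), (5, b, 33), (5, m, 26), (6, b, 33), (6, m, 26)}

{(14, b, 33), (14, m, 26), (18, b, 33), (18, m, 26), (33, b, 33), (33, m, 26), (5, b, 33), (5, m, 26), (6, b, 33), (6, m, 26)}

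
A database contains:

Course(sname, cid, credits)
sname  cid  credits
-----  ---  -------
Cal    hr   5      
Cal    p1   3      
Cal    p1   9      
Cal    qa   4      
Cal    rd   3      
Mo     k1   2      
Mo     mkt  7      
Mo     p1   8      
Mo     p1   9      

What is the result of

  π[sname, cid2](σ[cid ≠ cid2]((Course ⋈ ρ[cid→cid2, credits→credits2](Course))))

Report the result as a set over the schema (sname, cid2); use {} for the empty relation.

{(Cal, hr), (Cal, p1), (Cal, qa), (Cal, rd), (Mo, k1), (Mo, mkt), (Mo, p1)}

ρ[cid→cid2, credits→credits2]: schema becomes (sname, cid2, credits2); tuples unchanged.
Natural join on sname: {(Cal, hr, 5, hr, 5), (Cal, hr, 5, p1, 3), (Cal, hr, 5, p1, 9), (Cal, hr, 5, qa, 4), (Cal, hr, 5, rd, 3), (Cal, p1, 3, hr, 5), (Cal, p1, 3, p1, 3), (Cal, p1, 3, p1, 9), (Cal, p1, 3, qa, 4), (Cal, p1, 3, rd, 3), (Cal, p1, 9, hr, 5), (Cal, p1, 9, p1, 3), (Cal, p1, 9, p1, 9), (Cal, p1, 9, qa, 4), (Cal, p1, 9, rd, 3), (Cal, qa, 4, hr, 5), (Cal, qa, 4, p1, 3), (Cal, qa, 4, p1, 9), (Cal, qa, 4, qa, 4), (Cal, qa, 4, rd, 3), (Cal, rd, 3, hr, 5), (Cal, rd, 3, p1, 3), (Cal, rd, 3, p1, 9), (Cal, rd, 3, qa, 4), (Cal, rd, 3, rd, 3), (Mo, k1, 2, k1, 2), (Mo, k1, 2, mkt, 7), (Mo, k1, 2, p1, 8), (Mo, k1, 2, p1, 9), (Mo, mkt, 7, k1, 2), (Mo, mkt, 7, mkt, 7), (Mo, mkt, 7, p1, 8), (Mo, mkt, 7, p1, 9), (Mo, p1, 8, k1, 2), (Mo, p1, 8, mkt, 7), (Mo, p1, 8, p1, 8), (Mo, p1, 8, p1, 9), (Mo, p1, 9, k1, 2), (Mo, p1, 9, mkt, 7), (Mo, p1, 9, p1, 8), (Mo, p1, 9, p1, 9)}
Apply σ_{cid ≠ cid2}; surviving tuples: {(Cal, hr, 5, p1, 3), (Cal, hr, 5, p1, 9), (Cal, hr, 5, qa, 4), (Cal, hr, 5, rd, 3), (Cal, p1, 3, hr, 5), (Cal, p1, 3, qa, 4), (Cal, p1, 3, rd, 3), (Cal, p1, 9, hr, 5), (Cal, p1, 9, qa, 4), (Cal, p1, 9, rd, 3), (Cal, qa, 4, hr, 5), (Cal, qa, 4, p1, 3), (Cal, qa, 4, p1, 9), (Cal, qa, 4, rd, 3), (Cal, rd, 3, hr, 5), (Cal, rd, 3, p1, 3), (Cal, rd, 3, p1, 9), (Cal, rd, 3, qa, 4), (Mo, k1, 2, mkt, 7), (Mo, k1, 2, p1, 8), (Mo, k1, 2, p1, 9), (Mo, mkt, 7, k1, 2), (Mo, mkt, 7, p1, 8), (Mo, mkt, 7, p1, 9), (Mo, p1, 8, k1, 2), (Mo, p1, 8, mkt, 7), (Mo, p1, 9, k1, 2), (Mo, p1, 9, mkt, 7)}
π_{sname, cid2} gives {(Cal, hr), (Cal, p1), (Cal, qa), (Cal, rd), (Mo, k1), (Mo, mkt), (Mo, p1)} (21 duplicate(s) eliminated).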